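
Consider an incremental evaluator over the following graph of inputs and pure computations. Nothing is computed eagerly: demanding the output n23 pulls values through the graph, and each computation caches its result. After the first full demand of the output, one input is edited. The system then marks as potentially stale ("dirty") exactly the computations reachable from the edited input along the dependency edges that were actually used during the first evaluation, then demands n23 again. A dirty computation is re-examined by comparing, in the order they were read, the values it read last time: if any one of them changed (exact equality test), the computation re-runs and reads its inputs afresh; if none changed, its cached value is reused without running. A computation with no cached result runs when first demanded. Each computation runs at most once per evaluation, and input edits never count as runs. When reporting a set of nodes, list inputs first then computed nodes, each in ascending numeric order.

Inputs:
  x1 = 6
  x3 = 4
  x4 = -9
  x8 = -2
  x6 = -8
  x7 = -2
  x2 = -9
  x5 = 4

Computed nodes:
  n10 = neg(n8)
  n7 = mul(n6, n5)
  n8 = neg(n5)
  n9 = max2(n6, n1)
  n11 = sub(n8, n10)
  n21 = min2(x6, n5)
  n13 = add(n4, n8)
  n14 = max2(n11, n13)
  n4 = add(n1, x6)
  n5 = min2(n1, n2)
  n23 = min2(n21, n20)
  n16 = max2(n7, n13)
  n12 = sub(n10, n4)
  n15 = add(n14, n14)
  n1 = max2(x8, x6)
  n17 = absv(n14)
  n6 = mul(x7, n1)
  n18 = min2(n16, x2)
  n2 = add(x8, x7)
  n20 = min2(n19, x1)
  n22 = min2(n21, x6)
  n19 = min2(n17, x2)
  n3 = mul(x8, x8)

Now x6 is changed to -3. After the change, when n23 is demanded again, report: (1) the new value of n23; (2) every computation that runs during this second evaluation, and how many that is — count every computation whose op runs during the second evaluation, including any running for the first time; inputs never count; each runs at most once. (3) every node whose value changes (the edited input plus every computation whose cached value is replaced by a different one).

Initial pass — values computed on the first demand:
  n1 = max2(-2, -8) = -2
  n2 = add(-2, -2) = -4
  n4 = add(-2, -8) = -10
  n5 = min2(-2, -4) = -4
  n8 = neg(-4) = 4
  n10 = neg(4) = -4
  n11 = sub(4, -4) = 8
  n13 = add(-10, 4) = -6
  n14 = max2(8, -6) = 8
  n17 = absv(8) = 8
  n19 = min2(8, -9) = -9
  n20 = min2(-9, 6) = -9
  n21 = min2(-8, -4) = -8
  n23 = min2(-8, -9) = -9

Second demand — change propagation:
  n1: re-runs because x6 -8->-3; new result -2 (unchanged).
  n4: re-runs because x6 -8->-3; new result -5.
  n5: re-examined; everything it read last time is the same (n1 unchanged, n2 unchanged) — cache -4 kept, no run.
  n8: re-examined; everything it read last time is the same (n5 unchanged) — cache 4 kept, no run.
  n10: re-examined; everything it read last time is the same (n8 unchanged) — cache -4 kept, no run.
  n11: re-examined; everything it read last time is the same (n8 unchanged, n10 unchanged) — cache 8 kept, no run.
  n13: re-runs because n4 -10->-5; new result -1.
  n14: re-runs because n13 -6->-1; new result 8 (unchanged).
  n17: re-examined; everything it read last time is the same (n14 unchanged) — cache 8 kept, no run.
  n19: re-examined; everything it read last time is the same (n17 unchanged, x2 unchanged) — cache -9 kept, no run.
  n20: re-examined; everything it read last time is the same (n19 unchanged, x1 unchanged) — cache -9 kept, no run.
  n21: re-runs because x6 -8->-3; new result -4.
  n23: re-runs because n21 -8->-4; new result -9 (unchanged).

The important point: at n5 every value read last time is unchanged, so the dirty flag clears without a run.

n23 now evaluates to -9.
Run set: n1, n4, n13, n14, n21, n23 (6 run).
Changed values: x6, n4, n13, n21.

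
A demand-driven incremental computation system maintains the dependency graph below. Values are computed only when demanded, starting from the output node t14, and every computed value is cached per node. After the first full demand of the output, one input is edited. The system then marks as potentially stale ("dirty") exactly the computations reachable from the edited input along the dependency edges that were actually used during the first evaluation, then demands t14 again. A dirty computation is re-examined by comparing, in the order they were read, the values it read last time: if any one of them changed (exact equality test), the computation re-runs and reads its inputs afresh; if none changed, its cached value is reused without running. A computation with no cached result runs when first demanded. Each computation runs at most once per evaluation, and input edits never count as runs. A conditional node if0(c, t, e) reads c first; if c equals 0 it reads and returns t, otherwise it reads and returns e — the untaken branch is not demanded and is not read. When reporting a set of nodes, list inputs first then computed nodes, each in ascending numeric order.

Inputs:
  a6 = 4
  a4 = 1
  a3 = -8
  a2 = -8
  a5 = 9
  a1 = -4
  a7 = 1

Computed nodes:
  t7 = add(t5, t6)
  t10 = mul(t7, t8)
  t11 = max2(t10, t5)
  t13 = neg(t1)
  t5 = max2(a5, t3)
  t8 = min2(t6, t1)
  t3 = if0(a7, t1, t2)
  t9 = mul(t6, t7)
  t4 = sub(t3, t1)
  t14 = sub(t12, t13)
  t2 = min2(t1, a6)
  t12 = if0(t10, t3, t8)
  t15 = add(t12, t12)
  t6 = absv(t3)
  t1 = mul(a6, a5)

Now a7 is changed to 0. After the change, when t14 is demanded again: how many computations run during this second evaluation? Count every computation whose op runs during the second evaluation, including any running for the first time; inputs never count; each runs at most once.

Computations that run: t3, t5, t6, t7, t8, t10, t12, t14 — 8 in total.

First evaluation (everything demanded from the output):
  t1 = mul(4, 9) = 36
  t2 = min2(36, 4) = 4
  t3 = if0(a7=1 -> else branch t2) = 4
  t5 = max2(9, 4) = 9
  t6 = absv(4) = 4
  t7 = add(9, 4) = 13
  t8 = min2(4, 36) = 4
  t10 = mul(13, 4) = 52
  t12 = if0(t10=52 -> else branch t8) = 4
  t13 = neg(36) = -36
  t14 = sub(4, -36) = 40

Propagation after the edit:
  t3: runs — a7 1->0; result 36.
  t5: runs — t3 4->36; result 36.
  t6: runs — t3 4->36; result 36.
  t7: runs — t5 9->36; t6 4->36; result 72.
  t8: runs — t6 4->36; result 36.
  t10: runs — t7 13->72; t8 4->36; result 2592.
  t12: runs — t10 52->2592; t8 4->36; result 36.
  t14: runs — t12 4->36; result 72.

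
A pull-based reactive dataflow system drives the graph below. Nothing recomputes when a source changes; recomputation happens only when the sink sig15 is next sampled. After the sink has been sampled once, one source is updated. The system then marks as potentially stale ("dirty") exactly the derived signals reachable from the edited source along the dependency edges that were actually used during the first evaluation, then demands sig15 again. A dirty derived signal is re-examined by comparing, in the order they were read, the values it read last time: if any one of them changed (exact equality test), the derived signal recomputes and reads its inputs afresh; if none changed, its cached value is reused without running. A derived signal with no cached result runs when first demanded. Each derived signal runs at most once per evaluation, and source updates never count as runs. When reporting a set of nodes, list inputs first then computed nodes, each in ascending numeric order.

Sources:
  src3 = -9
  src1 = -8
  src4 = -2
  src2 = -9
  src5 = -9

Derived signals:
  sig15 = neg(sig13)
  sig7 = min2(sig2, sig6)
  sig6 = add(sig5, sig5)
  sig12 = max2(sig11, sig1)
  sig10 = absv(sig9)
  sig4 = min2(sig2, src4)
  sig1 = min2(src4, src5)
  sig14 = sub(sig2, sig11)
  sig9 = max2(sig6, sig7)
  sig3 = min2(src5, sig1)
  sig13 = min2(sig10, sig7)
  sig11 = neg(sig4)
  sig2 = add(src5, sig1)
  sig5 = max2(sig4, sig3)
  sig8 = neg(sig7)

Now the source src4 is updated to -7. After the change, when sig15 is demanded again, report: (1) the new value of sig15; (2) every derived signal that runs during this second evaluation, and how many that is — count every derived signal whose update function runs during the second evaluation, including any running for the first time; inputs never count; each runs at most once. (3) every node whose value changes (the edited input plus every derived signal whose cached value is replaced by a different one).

New value of sig15: 18.
Derived signals that run: sig1, sig4 — 2 in total.
Values that change: src4.
Key observation: the cutoff stops propagation at sig2 — its inputs' values are unchanged, so it reuses its cache.

First evaluation (everything demanded from the output):
  sig1 = min2(-2, -9) = -9
  sig2 = add(-9, -9) = -18
  sig3 = min2(-9, -9) = -9
  sig4 = min2(-18, -2) = -18
  sig5 = max2(-18, -9) = -9
  sig6 = add(-9, -9) = -18
  sig7 = min2(-18, -18) = -18
  sig9 = max2(-18, -18) = -18
  sig10 = absv(-18) = 18
  sig13 = min2(18, -18) = -18
  sig15 = neg(-18) = 18

Propagation after the edit:
  sig1: runs — src4 -2->-7; result -9 (same value as before).
  sig2: checked — values it read are unchanged (src5 unchanged, sig1 unchanged); reused cached -18 without running.
  sig3: checked — values it read are unchanged (src5 unchanged, sig1 unchanged); reused cached -9 without running.
  sig4: runs — src4 -2->-7; result -18 (same value as before).
  sig5: checked — values it read are unchanged (sig4 unchanged, sig3 unchanged); reused cached -9 without running.
  sig6: checked — values it read are unchanged (sig5 unchanged, sig5 unchanged); reused cached -18 without running.
  sig7: checked — values it read are unchanged (sig2 unchanged, sig6 unchanged); reused cached -18 without running.
  sig9: checked — values it read are unchanged (sig6 unchanged, sig7 unchanged); reused cached -18 without running.
  sig10: checked — values it read are unchanged (sig9 unchanged); reused cached 18 without running.
  sig13: checked — values it read are unchanged (sig10 unchanged, sig7 unchanged); reused cached -18 without running.
  sig15: checked — values it read are unchanged (sig13 unchanged); reused cached 18 without running.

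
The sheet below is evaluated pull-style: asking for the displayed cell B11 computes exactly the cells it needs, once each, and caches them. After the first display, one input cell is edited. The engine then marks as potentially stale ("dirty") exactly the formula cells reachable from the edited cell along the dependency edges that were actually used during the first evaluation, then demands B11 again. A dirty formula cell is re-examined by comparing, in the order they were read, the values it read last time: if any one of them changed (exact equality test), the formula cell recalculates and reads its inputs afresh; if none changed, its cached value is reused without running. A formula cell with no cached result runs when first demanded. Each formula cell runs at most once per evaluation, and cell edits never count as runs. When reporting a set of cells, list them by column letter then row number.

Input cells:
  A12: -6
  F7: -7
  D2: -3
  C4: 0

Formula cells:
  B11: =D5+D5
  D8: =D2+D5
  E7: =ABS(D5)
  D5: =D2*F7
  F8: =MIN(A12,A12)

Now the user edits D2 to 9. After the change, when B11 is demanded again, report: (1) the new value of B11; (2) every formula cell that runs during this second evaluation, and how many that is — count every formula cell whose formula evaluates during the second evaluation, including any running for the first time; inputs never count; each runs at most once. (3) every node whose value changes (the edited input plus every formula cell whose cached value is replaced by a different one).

Demanding B11 again yields -126.
2 formula cells run: B11, D5.
The nodes whose values change: B11, D2, D5.

First demand of the output computes:
  D5 = -3 * -7 = 21
  B11 = 21 + 21 = 42

After the edit, cleaning proceeds:
  D5: a read changed (D2 -3->9) — executes, giving -63.
  B11: a read changed (D5 21->-63; D5 21->-63) — executes, giving -126.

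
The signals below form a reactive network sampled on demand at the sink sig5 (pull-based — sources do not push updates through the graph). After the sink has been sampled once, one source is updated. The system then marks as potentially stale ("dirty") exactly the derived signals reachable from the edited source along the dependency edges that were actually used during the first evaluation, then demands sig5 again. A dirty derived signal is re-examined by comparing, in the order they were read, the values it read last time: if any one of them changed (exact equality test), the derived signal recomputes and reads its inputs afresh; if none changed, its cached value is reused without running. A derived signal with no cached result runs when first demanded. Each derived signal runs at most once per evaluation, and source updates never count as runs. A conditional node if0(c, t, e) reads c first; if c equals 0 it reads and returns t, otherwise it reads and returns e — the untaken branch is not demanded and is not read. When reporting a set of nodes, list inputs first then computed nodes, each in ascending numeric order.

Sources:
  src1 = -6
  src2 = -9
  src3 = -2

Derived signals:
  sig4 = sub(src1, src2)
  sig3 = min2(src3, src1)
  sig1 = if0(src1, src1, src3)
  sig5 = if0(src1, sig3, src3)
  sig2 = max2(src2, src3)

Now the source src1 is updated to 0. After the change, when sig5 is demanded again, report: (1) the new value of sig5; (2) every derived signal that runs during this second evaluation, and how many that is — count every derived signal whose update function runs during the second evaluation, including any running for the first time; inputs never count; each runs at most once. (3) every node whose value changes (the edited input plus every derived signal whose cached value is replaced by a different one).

sig5 now evaluates to -2.
Run set: sig3, sig5 (2 run).
Changed values: src1.
The important point: the flipped condition pulls in fresh nodes; sig3 runs for the first time.

Initial pass — values computed on the first demand:
  sig5 = if0(src1=-6 -> else branch src3) = -2

Second demand — change propagation:
  sig3: newly demanded (no cache) — executes and yields -2.
  sig5: re-runs because src1 -6->0; new result -2 (unchanged).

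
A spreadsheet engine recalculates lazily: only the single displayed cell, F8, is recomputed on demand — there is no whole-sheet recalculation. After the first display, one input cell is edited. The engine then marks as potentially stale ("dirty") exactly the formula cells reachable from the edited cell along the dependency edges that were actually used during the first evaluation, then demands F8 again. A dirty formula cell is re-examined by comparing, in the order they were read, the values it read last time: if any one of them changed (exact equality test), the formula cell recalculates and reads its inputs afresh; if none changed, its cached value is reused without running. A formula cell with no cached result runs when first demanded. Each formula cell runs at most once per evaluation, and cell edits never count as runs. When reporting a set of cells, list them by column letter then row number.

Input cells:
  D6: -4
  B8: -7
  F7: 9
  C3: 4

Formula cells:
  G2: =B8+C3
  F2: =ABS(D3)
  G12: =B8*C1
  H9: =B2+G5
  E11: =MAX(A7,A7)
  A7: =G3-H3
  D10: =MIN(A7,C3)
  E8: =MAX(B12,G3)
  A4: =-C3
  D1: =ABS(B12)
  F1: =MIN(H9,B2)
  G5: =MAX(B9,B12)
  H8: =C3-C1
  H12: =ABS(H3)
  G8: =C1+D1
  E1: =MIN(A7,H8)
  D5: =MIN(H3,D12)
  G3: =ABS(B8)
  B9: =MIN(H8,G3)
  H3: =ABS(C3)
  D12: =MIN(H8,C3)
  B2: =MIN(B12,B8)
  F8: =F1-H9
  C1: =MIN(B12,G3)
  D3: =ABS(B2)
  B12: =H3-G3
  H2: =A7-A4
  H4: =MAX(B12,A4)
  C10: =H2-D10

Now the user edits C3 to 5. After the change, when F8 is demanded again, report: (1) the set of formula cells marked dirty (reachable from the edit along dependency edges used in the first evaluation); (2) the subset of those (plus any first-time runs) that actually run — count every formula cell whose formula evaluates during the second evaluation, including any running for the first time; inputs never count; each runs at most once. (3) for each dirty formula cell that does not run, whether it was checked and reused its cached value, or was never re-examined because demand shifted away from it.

Marked dirty: B2, B9, B12, C1, F1, F8, G5, H3, H8, H9.
Formula cells that run: B2, B12, C1, G5, H3, H8 — 6 in total.
Checked but reused from cache: B9, F1, F8, H9.
Key observation: the cutoff stops propagation at B9 — its inputs' values are unchanged, so it reuses its cache.

First evaluation (everything demanded from the output):
  G3 = ABS(-7) = 7
  H3 = ABS(4) = 4
  B12 = 4 - 7 = -3
  B2 = MIN(-3, -7) = -7
  C1 = MIN(-3, 7) = -3
  H8 = 4 - -3 = 7
  B9 = MIN(7, 7) = 7
  G5 = MAX(7, -3) = 7
  H9 = -7 + 7 = 0
  F1 = MIN(0, -7) = -7
  F8 = -7 - 0 = -7

Propagation after the edit:
  H3: runs — C3 4->5; result 5.
  B12: runs — H3 4->5; result -2.
  B2: runs — B12 -3->-2; result -7 (same value as before).
  C1: runs — B12 -3->-2; result -2.
  H8: runs — C3 4->5; C1 -3->-2; result 7 (same value as before).
  B9: checked — values it read are unchanged (H8 unchanged, G3 unchanged); reused cached 7 without running.
  G5: runs — B12 -3->-2; result 7 (same value as before).
  H9: checked — values it read are unchanged (B2 unchanged, G5 unchanged); reused cached 0 without running.
  F1: checked — values it read are unchanged (H9 unchanged, B2 unchanged); reused cached -7 without running.
  F8: checked — values it read are unchanged (F1 unchanged, H9 unchanged); reused cached -7 without running.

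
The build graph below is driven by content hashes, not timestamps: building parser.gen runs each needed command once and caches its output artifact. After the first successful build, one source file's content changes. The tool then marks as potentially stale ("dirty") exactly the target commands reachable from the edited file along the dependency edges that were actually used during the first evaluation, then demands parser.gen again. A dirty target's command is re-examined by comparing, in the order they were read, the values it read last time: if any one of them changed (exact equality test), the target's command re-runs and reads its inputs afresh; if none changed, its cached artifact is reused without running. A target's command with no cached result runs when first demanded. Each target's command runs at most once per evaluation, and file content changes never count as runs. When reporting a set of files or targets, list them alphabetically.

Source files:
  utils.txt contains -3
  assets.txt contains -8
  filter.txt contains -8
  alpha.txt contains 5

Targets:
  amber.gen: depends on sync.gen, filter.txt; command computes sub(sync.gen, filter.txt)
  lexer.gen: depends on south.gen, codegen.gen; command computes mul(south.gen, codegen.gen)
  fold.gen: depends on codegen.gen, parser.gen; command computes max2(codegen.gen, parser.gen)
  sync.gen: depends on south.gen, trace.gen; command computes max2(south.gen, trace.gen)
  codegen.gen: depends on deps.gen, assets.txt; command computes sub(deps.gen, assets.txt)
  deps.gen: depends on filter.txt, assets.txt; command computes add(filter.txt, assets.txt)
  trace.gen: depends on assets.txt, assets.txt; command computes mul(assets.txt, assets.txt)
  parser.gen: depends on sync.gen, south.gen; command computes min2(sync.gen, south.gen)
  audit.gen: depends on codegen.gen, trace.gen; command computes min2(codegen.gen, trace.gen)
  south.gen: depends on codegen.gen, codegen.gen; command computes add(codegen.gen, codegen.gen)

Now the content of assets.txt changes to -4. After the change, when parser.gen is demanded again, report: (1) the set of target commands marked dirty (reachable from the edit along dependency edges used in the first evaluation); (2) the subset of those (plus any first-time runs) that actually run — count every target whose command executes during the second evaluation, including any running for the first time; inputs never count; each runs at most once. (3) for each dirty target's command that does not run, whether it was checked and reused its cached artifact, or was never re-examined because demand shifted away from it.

Dirty set: codegen.gen, deps.gen, parser.gen, south.gen, sync.gen, trace.gen.
Run set: codegen.gen, deps.gen, parser.gen, sync.gen, trace.gen (5 run).
Re-examined without running (cache reused): south.gen.
The important point: at south.gen every value read last time is unchanged, so the dirty flag clears without a run.

Initial pass — values computed on the first demand:
  deps.gen = add(-8, -8) = -16
  codegen.gen = sub(-16, -8) = -8
  south.gen = add(-8, -8) = -16
  trace.gen = mul(-8, -8) = 64
  sync.gen = max2(-16, 64) = 64
  parser.gen = min2(64, -16) = -16

Second demand — change propagation:
  deps.gen: re-runs because assets.txt -8->-4; new result -12.
  codegen.gen: re-runs because deps.gen -16->-12; assets.txt -8->-4; new result -8 (unchanged).
  south.gen: re-examined; everything it read last time is the same (codegen.gen unchanged, codegen.gen unchanged) — cache -16 kept, no run.
  trace.gen: re-runs because assets.txt -8->-4; assets.txt -8->-4; new result 16.
  sync.gen: re-runs because trace.gen 64->16; new result 16.
  parser.gen: re-runs because sync.gen 64->16; new result -16 (unchanged).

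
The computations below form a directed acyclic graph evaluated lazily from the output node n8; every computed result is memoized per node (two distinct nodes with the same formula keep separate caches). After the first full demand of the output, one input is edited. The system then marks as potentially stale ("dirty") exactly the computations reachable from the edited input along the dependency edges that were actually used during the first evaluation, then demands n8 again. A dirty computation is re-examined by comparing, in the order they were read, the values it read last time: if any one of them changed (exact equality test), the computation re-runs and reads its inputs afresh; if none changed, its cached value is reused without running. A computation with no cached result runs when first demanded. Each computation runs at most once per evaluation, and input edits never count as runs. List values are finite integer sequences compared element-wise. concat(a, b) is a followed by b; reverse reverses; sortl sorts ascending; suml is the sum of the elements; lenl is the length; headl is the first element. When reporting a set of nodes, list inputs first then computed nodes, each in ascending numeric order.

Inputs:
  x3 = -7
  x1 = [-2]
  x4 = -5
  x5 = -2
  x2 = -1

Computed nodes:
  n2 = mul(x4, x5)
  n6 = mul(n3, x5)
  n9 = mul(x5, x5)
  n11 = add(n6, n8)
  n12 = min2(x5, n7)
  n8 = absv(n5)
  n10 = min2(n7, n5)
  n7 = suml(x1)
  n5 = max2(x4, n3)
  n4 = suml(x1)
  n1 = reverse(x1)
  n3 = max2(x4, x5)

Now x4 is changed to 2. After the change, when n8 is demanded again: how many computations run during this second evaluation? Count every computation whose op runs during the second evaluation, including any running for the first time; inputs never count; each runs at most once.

3 computations run: n3, n5, n8.

First demand of the output computes:
  n3 = max2(-5, -2) = -2
  n5 = max2(-5, -2) = -2
  n8 = absv(-2) = 2

After the edit, cleaning proceeds:
  n3: a read changed (x4 -5->2) — executes, giving 2.
  n5: a read changed (x4 -5->2; n3 -2->2) — executes, giving 2.
  n8: a read changed (n5 -2->2) — executes, giving 2 — identical to its old value.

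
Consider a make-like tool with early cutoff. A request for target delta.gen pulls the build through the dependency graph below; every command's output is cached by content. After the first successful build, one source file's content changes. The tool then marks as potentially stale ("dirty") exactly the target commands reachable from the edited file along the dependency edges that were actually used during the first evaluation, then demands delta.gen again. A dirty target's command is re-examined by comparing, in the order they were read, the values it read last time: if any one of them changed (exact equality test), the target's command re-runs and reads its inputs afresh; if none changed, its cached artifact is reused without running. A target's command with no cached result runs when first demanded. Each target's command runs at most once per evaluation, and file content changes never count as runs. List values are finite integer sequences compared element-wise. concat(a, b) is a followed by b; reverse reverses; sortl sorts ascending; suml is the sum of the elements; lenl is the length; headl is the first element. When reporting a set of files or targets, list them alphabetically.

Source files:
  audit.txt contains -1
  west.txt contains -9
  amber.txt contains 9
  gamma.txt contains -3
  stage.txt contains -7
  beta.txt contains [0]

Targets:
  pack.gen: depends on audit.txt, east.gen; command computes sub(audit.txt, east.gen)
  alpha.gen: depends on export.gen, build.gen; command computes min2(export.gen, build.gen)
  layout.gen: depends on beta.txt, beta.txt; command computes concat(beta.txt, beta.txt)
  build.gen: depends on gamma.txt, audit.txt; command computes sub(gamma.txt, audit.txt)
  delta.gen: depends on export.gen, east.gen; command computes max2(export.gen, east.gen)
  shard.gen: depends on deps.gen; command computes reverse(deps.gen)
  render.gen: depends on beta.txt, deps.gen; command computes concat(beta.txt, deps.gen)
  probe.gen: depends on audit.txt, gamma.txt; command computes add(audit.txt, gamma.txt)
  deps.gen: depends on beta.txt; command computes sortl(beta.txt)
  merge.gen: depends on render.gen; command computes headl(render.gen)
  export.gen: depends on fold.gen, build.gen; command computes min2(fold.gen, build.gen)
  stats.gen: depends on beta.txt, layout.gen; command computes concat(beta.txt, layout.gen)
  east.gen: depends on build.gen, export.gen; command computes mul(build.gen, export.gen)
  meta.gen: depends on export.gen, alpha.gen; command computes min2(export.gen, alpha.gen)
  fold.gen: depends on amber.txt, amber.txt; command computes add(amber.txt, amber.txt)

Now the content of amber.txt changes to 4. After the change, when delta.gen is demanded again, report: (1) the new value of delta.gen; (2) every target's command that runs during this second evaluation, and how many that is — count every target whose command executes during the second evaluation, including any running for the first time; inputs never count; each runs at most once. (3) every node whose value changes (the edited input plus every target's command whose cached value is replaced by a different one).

Demanding delta.gen again yields 4.
2 target commands run: export.gen, fold.gen.
The nodes whose values change: amber.txt, fold.gen.
Note the absorption at export.gen: it re-runs yet its value is the same, leaving the output's value untouched.

First demand of the output computes:
  build.gen = sub(-3, -1) = -2
  fold.gen = add(9, 9) = 18
  export.gen = min2(18, -2) = -2
  east.gen = mul(-2, -2) = 4
  delta.gen = max2(-2, 4) = 4

After the edit, cleaning proceeds:
  fold.gen: a read changed (amber.txt 9->4; amber.txt 9->4) — executes, giving 8.
  export.gen: a read changed (fold.gen 18->8) — executes, giving -2 — identical to its old value.
  east.gen: dirty, but its reads are unchanged (build.gen unchanged, export.gen unchanged); cached 4 stands.
  delta.gen: dirty, but its reads are unchanged (export.gen unchanged, east.gen unchanged); cached 4 stands.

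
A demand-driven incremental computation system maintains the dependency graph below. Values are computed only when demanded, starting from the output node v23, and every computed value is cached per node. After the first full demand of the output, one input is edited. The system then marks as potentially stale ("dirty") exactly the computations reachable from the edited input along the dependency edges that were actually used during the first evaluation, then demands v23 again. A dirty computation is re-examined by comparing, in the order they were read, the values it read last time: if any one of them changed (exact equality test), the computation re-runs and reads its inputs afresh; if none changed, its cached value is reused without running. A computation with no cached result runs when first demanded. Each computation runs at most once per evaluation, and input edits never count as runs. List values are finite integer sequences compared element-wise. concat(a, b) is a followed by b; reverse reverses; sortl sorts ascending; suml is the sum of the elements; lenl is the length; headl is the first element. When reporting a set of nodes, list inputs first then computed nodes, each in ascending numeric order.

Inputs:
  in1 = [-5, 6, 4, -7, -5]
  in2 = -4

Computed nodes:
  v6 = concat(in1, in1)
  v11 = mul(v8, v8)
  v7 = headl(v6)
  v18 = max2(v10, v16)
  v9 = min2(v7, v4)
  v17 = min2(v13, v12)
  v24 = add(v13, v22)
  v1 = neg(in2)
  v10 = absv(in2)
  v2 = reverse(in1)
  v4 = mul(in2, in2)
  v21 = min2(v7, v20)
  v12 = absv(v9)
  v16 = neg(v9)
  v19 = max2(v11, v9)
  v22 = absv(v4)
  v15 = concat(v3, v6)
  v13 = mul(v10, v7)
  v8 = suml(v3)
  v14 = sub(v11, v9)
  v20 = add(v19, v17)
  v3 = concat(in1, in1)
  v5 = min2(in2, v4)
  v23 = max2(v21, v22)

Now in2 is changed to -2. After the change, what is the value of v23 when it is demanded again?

New value of v23: 4.
Key observation: the cutoff stops propagation at v12 — its inputs' values are unchanged, so it reuses its cache.

First evaluation (everything demanded from the output):
  v3 = concat([-5, 6, 4, -7, -5], [-5, 6, 4, -7, -5]) = [-5, 6, 4, -7, -5, -5, 6, 4, -7, -5]
  v4 = mul(-4, -4) = 16
  v6 = concat([-5, 6, 4, -7, -5], [-5, 6, 4, -7, -5]) = [-5, 6, 4, -7, -5, -5, 6, 4, -7, -5]
  v7 = headl([-5, 6, 4, -7, -5, -5, 6, 4, -7, -5]) = -5
  v8 = suml([-5, 6, 4, -7, -5, -5, 6, 4, -7, -5]) = -14
  v9 = min2(-5, 16) = -5
  v10 = absv(-4) = 4
  v11 = mul(-14, -14) = 196
  v12 = absv(-5) = 5
  v13 = mul(4, -5) = -20
  v17 = min2(-20, 5) = -20
  v19 = max2(196, -5) = 196
  v20 = add(196, -20) = 176
  v21 = min2(-5, 176) = -5
  v22 = absv(16) = 16
  v23 = max2(-5, 16) = 16

Propagation after the edit:
  v4: runs — in2 -4->-2; in2 -4->-2; result 4.
  v9: runs — v4 16->4; result -5 (same value as before).
  v10: runs — in2 -4->-2; result 2.
  v12: checked — values it read are unchanged (v9 unchanged); reused cached 5 without running.
  v13: runs — v10 4->2; result -10.
  v17: runs — v13 -20->-10; result -10.
  v19: checked — values it read are unchanged (v11 unchanged, v9 unchanged); reused cached 196 without running.
  v20: runs — v17 -20->-10; result 186.
  v21: runs — v20 176->186; result -5 (same value as before).
  v22: runs — v4 16->4; result 4.
  v23: runs — v22 16->4; result 4.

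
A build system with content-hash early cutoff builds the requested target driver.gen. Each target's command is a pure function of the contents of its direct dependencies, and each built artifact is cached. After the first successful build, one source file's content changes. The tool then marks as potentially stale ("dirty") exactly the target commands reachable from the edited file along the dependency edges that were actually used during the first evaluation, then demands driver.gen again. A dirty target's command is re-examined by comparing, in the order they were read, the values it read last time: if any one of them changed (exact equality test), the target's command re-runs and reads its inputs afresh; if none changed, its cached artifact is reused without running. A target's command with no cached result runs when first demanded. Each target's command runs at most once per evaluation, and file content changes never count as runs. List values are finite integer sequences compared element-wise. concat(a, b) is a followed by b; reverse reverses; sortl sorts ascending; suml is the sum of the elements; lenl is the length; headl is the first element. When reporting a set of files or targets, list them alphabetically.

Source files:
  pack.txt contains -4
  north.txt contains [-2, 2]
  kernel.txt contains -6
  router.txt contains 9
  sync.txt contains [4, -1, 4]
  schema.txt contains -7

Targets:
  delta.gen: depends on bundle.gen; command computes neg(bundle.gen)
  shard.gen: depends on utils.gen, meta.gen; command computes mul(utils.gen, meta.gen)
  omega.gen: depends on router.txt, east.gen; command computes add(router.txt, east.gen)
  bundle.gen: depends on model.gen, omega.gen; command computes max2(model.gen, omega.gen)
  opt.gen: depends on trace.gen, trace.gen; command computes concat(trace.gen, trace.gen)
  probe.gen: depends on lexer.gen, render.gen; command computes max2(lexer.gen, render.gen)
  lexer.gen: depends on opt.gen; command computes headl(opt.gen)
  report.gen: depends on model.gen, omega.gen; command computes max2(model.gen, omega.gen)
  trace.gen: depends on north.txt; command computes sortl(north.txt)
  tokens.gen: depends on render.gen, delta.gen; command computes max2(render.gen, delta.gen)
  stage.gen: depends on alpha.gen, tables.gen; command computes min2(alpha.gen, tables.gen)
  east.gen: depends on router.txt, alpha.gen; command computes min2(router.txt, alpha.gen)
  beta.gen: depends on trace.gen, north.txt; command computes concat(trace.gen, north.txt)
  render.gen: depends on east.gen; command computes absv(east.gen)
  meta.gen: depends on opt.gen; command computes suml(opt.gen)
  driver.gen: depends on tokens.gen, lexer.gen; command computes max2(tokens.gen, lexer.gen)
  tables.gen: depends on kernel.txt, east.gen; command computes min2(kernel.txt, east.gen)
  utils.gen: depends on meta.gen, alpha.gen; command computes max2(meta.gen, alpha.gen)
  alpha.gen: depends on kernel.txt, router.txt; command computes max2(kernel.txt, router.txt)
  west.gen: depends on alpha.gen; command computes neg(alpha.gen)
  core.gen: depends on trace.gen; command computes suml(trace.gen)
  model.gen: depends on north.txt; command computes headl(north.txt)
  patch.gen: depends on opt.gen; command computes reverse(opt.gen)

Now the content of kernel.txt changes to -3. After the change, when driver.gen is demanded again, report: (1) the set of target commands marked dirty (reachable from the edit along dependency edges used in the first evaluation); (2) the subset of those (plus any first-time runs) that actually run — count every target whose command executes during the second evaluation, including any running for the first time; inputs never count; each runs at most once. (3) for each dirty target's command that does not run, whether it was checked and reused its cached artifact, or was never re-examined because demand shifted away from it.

First evaluation (everything demanded from the output):
  alpha.gen = max2(-6, 9) = 9
  east.gen = min2(9, 9) = 9
  model.gen = headl([-2, 2]) = -2
  omega.gen = add(9, 9) = 18
  bundle.gen = max2(-2, 18) = 18
  delta.gen = neg(18) = -18
  render.gen = absv(9) = 9
  tokens.gen = max2(9, -18) = 9
  trace.gen = sortl([-2, 2]) = [-2, 2]
  opt.gen = concat([-2, 2], [-2, 2]) = [-2, 2, -2, 2]
  lexer.gen = headl([-2, 2, -2, 2]) = -2
  driver.gen = max2(9, -2) = 9

Propagation after the edit:
  alpha.gen: runs — kernel.txt -6->-3; result 9 (same value as before).
  east.gen: checked — values it read are unchanged (router.txt unchanged, alpha.gen unchanged); reused cached 9 without running.
  omega.gen: checked — values it read are unchanged (router.txt unchanged, east.gen unchanged); reused cached 18 without running.
  bundle.gen: checked — values it read are unchanged (model.gen unchanged, omega.gen unchanged); reused cached 18 without running.
  delta.gen: checked — values it read are unchanged (bundle.gen unchanged); reused cached -18 without running.
  render.gen: checked — values it read are unchanged (east.gen unchanged); reused cached 9 without running.
  tokens.gen: checked — values it read are unchanged (render.gen unchanged, delta.gen unchanged); reused cached 9 without running.
  driver.gen: checked — values it read are unchanged (tokens.gen unchanged, lexer.gen unchanged); reused cached 9 without running.

Key observation: the change is absorbed at alpha.gen — it re-runs but produces the same value, and the output's value is unchanged.

Marked dirty: alpha.gen, bundle.gen, delta.gen, driver.gen, east.gen, omega.gen, render.gen, tokens.gen.
Target commands that run: alpha.gen — 1 in total.
Checked but reused from cache: bundle.gen, delta.gen, driver.gen, east.gen, omega.gen, render.gen, tokens.gen.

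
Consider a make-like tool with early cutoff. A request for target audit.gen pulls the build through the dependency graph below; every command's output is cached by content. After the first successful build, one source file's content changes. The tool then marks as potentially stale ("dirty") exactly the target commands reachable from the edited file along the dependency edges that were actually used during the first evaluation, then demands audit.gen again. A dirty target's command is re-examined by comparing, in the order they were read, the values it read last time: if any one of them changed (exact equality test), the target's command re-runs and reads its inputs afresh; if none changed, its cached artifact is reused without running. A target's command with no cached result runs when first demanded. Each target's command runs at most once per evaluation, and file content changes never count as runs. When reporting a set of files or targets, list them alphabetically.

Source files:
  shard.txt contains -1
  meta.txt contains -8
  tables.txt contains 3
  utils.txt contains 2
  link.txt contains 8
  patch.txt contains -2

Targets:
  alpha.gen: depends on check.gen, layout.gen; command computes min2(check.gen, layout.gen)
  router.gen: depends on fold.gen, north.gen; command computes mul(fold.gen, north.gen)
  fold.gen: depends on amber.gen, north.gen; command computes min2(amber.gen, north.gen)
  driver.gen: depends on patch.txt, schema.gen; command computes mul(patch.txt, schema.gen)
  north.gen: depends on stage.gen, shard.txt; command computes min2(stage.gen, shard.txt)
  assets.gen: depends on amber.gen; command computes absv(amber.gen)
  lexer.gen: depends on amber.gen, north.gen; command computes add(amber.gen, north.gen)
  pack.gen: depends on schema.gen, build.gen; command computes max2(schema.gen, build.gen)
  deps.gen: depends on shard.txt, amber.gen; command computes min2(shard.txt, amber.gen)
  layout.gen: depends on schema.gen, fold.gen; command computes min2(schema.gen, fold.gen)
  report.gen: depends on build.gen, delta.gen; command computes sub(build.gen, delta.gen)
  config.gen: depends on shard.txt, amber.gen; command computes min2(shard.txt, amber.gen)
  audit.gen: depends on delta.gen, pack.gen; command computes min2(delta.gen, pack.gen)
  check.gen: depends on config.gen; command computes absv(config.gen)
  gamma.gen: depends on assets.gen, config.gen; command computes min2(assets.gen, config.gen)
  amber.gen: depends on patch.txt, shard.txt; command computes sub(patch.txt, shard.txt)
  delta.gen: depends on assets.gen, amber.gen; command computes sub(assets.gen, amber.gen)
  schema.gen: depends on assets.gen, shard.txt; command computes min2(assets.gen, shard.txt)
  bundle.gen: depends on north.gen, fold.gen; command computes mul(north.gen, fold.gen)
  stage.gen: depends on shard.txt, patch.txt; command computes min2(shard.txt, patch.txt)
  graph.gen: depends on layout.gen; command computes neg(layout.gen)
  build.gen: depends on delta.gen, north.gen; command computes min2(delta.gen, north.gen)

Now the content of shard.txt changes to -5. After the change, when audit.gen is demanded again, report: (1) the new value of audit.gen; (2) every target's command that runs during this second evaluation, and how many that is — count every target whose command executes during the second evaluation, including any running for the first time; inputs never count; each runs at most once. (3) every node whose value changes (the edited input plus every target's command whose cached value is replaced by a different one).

Demanding audit.gen again yields -5.
9 target commands run: amber.gen, assets.gen, audit.gen, build.gen, delta.gen, north.gen, pack.gen, schema.gen, stage.gen.
The nodes whose values change: amber.gen, assets.gen, audit.gen, build.gen, delta.gen, north.gen, pack.gen, schema.gen, shard.txt, stage.gen.

First demand of the output computes:
  amber.gen = sub(-2, -1) = -1
  assets.gen = absv(-1) = 1
  delta.gen = sub(1, -1) = 2
  schema.gen = min2(1, -1) = -1
  stage.gen = min2(-1, -2) = -2
  north.gen = min2(-2, -1) = -2
  build.gen = min2(2, -2) = -2
  pack.gen = max2(-1, -2) = -1
  audit.gen = min2(2, -1) = -1

After the edit, cleaning proceeds:
  amber.gen: a read changed (shard.txt -1->-5) — executes, giving 3.
  assets.gen: a read changed (amber.gen -1->3) — executes, giving 3.
  delta.gen: a read changed (assets.gen 1->3; amber.gen -1->3) — executes, giving 0.
  schema.gen: a read changed (assets.gen 1->3; shard.txt -1->-5) — executes, giving -5.
  stage.gen: a read changed (shard.txt -1->-5) — executes, giving -5.
  north.gen: a read changed (stage.gen -2->-5; shard.txt -1->-5) — executes, giving -5.
  build.gen: a read changed (delta.gen 2->0; north.gen -2->-5) — executes, giving -5.
  pack.gen: a read changed (schema.gen -1->-5; build.gen -2->-5) — executes, giving -5.
  audit.gen: a read changed (delta.gen 2->0; pack.gen -1->-5) — executes, giving -5.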